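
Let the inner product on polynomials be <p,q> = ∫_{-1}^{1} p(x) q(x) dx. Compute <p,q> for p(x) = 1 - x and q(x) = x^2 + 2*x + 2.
<p,q> = 10/3

Expand the product: p(x)·q(x) = -x^3 - x^2 + 2.
∫_{-1}^{1} of each monomial x^k gives [2/(k+1) if k even, 0 if k odd]. Integrating term-by-term (or equivalently evaluating the antiderivative F(x) = -x^4/4 - x^3/3 + 2*x at the endpoints):
  F(1) − F(−1) = 17/12 − (-23/12) = 10/3.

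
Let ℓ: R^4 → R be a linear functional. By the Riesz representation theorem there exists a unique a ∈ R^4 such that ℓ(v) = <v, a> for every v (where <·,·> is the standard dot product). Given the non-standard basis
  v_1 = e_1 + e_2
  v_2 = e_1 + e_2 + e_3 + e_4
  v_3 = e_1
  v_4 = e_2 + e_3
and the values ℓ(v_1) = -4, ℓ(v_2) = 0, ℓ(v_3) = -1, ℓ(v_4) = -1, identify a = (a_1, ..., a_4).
a = (-1, -3, 2, 2)

Write a = (a_1, ..., a_4) in the standard basis. For each basis vector v_i, ℓ(v_i) = <v_i, a> is a linear equation in the a_j's. Collect the n equations into a matrix system V a = ℓ, where row i of V is v_i (expressed in the standard basis). Since V is invertible (lower-triangular with 1s on the diagonal, up to permutation), solve by back-substitution:
  V =
[[1, 1, 0, 0],
 [1, 1, 1, 1],
 [1, 0, 0, 0],
 [0, 1, 1, 0]]
  V a = (-4, 0, -1, -1)
Solving gives a = (-1, -3, 2, 2).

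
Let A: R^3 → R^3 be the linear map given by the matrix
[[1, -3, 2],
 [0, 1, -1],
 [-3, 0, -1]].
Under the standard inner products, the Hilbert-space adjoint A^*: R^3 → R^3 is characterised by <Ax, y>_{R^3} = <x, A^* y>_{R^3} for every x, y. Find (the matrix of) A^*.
A^* = A^T =
[[1, 0, -3],
 [-3, 1, 0],
 [2, -1, -1]]

For real matrices with standard dot products, the defining identity <Ax, y> = <x, A^* y> gives (Ax)^T y = x^T (A^*) y, i.e. x^T A^T y = x^T (A^*) y. Since this holds for all x, y, we must have A^* = A^T. Therefore
A^* =
[[1, 0, -3],
 [-3, 1, 0],
 [2, -1, -1]].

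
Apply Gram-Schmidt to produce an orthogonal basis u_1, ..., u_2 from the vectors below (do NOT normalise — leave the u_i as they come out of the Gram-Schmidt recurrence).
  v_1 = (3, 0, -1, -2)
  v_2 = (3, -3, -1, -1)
Orthogonal basis:
  u_1 = (3, 0, -1, -2)
  u_2 = (3/7, -3, -1/7, 5/7)

Apply the Gram-Schmidt recurrence
  u_1 = v_1
  u_i = v_i − Σ_{j<i} ((v_i · u_j) / (u_j · u_j)) · u_j.

Step by step this gives:
  u_1 = (3, 0, -1, -2)
  u_2 = (3/7, -3, -1/7, 5/7)

Orthogonality check:
  u_2 · u_1 = 0 (should be 0)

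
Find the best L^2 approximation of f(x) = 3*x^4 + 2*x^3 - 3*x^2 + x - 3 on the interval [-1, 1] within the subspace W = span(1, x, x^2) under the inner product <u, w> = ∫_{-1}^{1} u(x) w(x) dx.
g(x) = -3*x^2/7 + 11*x/5 - 114/35

The best approximation g ∈ W is the orthogonal projection of f onto W. Writing g = a_0 + a_1 x + a_2 x^2, the coefficients solve the normal equations G · a = b where
  G_{ij} = <φ_i, φ_j> and b_i = <f, φ_i>, with φ_0 = 1, φ_1 = x, φ_2 = x^2.
G =
  [2, 0, 2/3]
  [0, 2/3, 0]
  [2/3, 0, 2/5],
b = (-34/5, 22/15, -82/35).
Solving gives a_0 = -114/35, a_1 = 11/5, a_2 = -3/7, so
  g(x) = -3*x^2/7 + 11*x/5 - 114/35.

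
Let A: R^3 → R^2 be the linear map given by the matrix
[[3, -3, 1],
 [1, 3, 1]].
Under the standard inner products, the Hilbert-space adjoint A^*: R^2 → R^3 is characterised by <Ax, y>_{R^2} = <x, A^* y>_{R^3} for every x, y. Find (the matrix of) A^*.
A^* = A^T =
[[3, 1],
 [-3, 3],
 [1, 1]]

For real matrices with standard dot products, the defining identity <Ax, y> = <x, A^* y> gives (Ax)^T y = x^T (A^*) y, i.e. x^T A^T y = x^T (A^*) y. Since this holds for all x, y, we must have A^* = A^T. Therefore
A^* =
[[3, 1],
 [-3, 3],
 [1, 1]].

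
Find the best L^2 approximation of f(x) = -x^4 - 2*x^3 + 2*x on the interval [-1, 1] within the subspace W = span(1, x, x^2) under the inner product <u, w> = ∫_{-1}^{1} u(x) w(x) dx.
g(x) = -6*x^2/7 + 4*x/5 + 3/35

The best approximation g ∈ W is the orthogonal projection of f onto W. Writing g = a_0 + a_1 x + a_2 x^2, the coefficients solve the normal equations G · a = b where
  G_{ij} = <φ_i, φ_j> and b_i = <f, φ_i>, with φ_0 = 1, φ_1 = x, φ_2 = x^2.
G =
  [2, 0, 2/3]
  [0, 2/3, 0]
  [2/3, 0, 2/5],
b = (-2/5, 8/15, -2/7).
Solving gives a_0 = 3/35, a_1 = 4/5, a_2 = -6/7, so
  g(x) = -6*x^2/7 + 4*x/5 + 3/35.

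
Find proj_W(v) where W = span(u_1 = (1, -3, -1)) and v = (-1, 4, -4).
proj_W(v) = (-9/11, 27/11, 9/11)

Set up U = [u_1 | ... | u_1] ∈ R^(3×1). The projector onto W = col(U) is P = U (U^T U)^(-1) U^T.
Compute U^T U =
  [11],
and U^T v = (-9).
Solve U^T U · c = U^T v for the coefficients: c = (-9/11). The projection is proj_W(v) = U c.
Check: (v - proj_W(v)) · u_1 = 0  (should be 0).
Result: proj_W(v) = (-9/11, 27/11, 9/11).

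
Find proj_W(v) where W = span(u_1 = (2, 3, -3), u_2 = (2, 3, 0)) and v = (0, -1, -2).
proj_W(v) = (-6/13, -9/13, -2)

Set up U = [u_1 | ... | u_2] ∈ R^(3×2). The projector onto W = col(U) is P = U (U^T U)^(-1) U^T.
Compute U^T U =
  [22, 13]
  [13, 13],
and U^T v = (3, -3).
Solve U^T U · c = U^T v for the coefficients: c = (2/3, -35/39). The projection is proj_W(v) = U c.
Check: (v - proj_W(v)) · u_1 = 0  (should be 0).
Check: (v - proj_W(v)) · u_2 = 0  (should be 0).
Result: proj_W(v) = (-6/13, -9/13, -2).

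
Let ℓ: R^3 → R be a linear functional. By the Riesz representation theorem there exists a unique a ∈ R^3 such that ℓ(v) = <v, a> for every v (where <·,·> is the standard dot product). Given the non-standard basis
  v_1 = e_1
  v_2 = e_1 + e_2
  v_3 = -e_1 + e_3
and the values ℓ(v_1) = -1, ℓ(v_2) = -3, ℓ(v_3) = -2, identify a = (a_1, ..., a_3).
a = (-1, -2, -3)

Write a = (a_1, ..., a_3) in the standard basis. For each basis vector v_i, ℓ(v_i) = <v_i, a> is a linear equation in the a_j's. Collect the n equations into a matrix system V a = ℓ, where row i of V is v_i (expressed in the standard basis). Since V is invertible (lower-triangular with 1s on the diagonal, up to permutation), solve by back-substitution:
  V =
[[1, 0, 0],
 [1, 1, 0],
 [-1, 0, 1]]
  V a = (-1, -3, -2)
Solving gives a = (-1, -2, -3).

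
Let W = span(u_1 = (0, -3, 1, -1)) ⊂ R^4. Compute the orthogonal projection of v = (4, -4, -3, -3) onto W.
proj_W(v) = (0, -36/11, 12/11, -12/11)

Set up U = [u_1 | ... | u_1] ∈ R^(4×1). The projector onto W = col(U) is P = U (U^T U)^(-1) U^T.
Compute U^T U =
  [11],
and U^T v = (12).
Solve U^T U · c = U^T v for the coefficients: c = (12/11). The projection is proj_W(v) = U c.
Check: (v - proj_W(v)) · u_1 = 0  (should be 0).
Result: proj_W(v) = (0, -36/11, 12/11, -12/11).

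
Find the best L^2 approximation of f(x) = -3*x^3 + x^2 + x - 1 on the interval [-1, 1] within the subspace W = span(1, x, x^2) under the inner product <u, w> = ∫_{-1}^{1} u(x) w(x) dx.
g(x) = x^2 - 4*x/5 - 1

The best approximation g ∈ W is the orthogonal projection of f onto W. Writing g = a_0 + a_1 x + a_2 x^2, the coefficients solve the normal equations G · a = b where
  G_{ij} = <φ_i, φ_j> and b_i = <f, φ_i>, with φ_0 = 1, φ_1 = x, φ_2 = x^2.
G =
  [2, 0, 2/3]
  [0, 2/3, 0]
  [2/3, 0, 2/5],
b = (-4/3, -8/15, -4/15).
Solving gives a_0 = -1, a_1 = -4/5, a_2 = 1, so
  g(x) = x^2 - 4*x/5 - 1.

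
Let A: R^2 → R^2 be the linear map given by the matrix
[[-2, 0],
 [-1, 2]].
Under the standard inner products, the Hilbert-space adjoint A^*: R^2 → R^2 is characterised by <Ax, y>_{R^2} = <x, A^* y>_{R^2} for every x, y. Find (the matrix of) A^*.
A^* = A^T =
[[-2, -1],
 [0, 2]]

For real matrices with standard dot products, the defining identity <Ax, y> = <x, A^* y> gives (Ax)^T y = x^T (A^*) y, i.e. x^T A^T y = x^T (A^*) y. Since this holds for all x, y, we must have A^* = A^T. Therefore
A^* =
[[-2, -1],
 [0, 2]].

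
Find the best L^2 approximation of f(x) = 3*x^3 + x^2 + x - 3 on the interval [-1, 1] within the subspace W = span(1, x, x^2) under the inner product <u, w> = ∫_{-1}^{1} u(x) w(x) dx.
g(x) = x^2 + 14*x/5 - 3

The best approximation g ∈ W is the orthogonal projection of f onto W. Writing g = a_0 + a_1 x + a_2 x^2, the coefficients solve the normal equations G · a = b where
  G_{ij} = <φ_i, φ_j> and b_i = <f, φ_i>, with φ_0 = 1, φ_1 = x, φ_2 = x^2.
G =
  [2, 0, 2/3]
  [0, 2/3, 0]
  [2/3, 0, 2/5],
b = (-16/3, 28/15, -8/5).
Solving gives a_0 = -3, a_1 = 14/5, a_2 = 1, so
  g(x) = x^2 + 14*x/5 - 3.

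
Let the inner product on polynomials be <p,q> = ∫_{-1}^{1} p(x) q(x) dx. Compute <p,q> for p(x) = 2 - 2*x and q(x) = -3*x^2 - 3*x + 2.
<p,q> = 8

Expand the product: p(x)·q(x) = 6*x^3 - 10*x + 4.
∫_{-1}^{1} of each monomial x^k gives [2/(k+1) if k even, 0 if k odd]. Integrating term-by-term (or equivalently evaluating the antiderivative F(x) = 3*x^4/2 - 5*x^2 + 4*x at the endpoints):
  F(1) − F(−1) = 1/2 − (-15/2) = 8.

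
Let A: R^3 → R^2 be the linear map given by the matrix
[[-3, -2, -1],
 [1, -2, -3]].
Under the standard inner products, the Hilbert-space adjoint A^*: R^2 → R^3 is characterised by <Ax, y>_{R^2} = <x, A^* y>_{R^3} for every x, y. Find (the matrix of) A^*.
A^* = A^T =
[[-3, 1],
 [-2, -2],
 [-1, -3]]

For real matrices with standard dot products, the defining identity <Ax, y> = <x, A^* y> gives (Ax)^T y = x^T (A^*) y, i.e. x^T A^T y = x^T (A^*) y. Since this holds for all x, y, we must have A^* = A^T. Therefore
A^* =
[[-3, 1],
 [-2, -2],
 [-1, -3]].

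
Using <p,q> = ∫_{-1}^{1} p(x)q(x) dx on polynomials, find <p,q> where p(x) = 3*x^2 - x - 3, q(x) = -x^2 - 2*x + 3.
<p,q> = -148/15

Expand the product: p(x)·q(x) = -3*x^4 - 5*x^3 + 14*x^2 + 3*x - 9.
∫_{-1}^{1} of each monomial x^k gives [2/(k+1) if k even, 0 if k odd]. Integrating term-by-term (or equivalently evaluating the antiderivative F(x) = -3*x^5/5 - 5*x^4/4 + 14*x^3/3 + 3*x^2/2 - 9*x at the endpoints):
  F(1) − F(−1) = -281/60 − (311/60) = -148/15.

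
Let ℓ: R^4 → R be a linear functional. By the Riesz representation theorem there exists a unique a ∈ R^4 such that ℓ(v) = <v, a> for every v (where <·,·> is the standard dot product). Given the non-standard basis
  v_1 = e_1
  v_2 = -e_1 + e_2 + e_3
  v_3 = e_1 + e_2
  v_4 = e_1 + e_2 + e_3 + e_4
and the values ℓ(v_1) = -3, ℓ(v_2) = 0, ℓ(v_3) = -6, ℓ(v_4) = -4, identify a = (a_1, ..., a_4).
a = (-3, -3, 0, 2)

Write a = (a_1, ..., a_4) in the standard basis. For each basis vector v_i, ℓ(v_i) = <v_i, a> is a linear equation in the a_j's. Collect the n equations into a matrix system V a = ℓ, where row i of V is v_i (expressed in the standard basis). Since V is invertible (lower-triangular with 1s on the diagonal, up to permutation), solve by back-substitution:
  V =
[[1, 0, 0, 0],
 [-1, 1, 1, 0],
 [1, 1, 0, 0],
 [1, 1, 1, 1]]
  V a = (-3, 0, -6, -4)
Solving gives a = (-3, -3, 0, 2).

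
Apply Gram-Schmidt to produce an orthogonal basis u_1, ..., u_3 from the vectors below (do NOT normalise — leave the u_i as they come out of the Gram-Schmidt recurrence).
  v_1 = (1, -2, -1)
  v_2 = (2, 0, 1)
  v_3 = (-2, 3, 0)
Orthogonal basis:
  u_1 = (1, -2, -1)
  u_2 = (11/6, 1/3, 7/6)
  u_3 = (10/29, 15/29, -20/29)

Apply the Gram-Schmidt recurrence
  u_1 = v_1
  u_i = v_i − Σ_{j<i} ((v_i · u_j) / (u_j · u_j)) · u_j.

Step by step this gives:
  u_1 = (1, -2, -1)
  u_2 = (11/6, 1/3, 7/6)
  u_3 = (10/29, 15/29, -20/29)

Orthogonality check:
  u_2 · u_1 = 0 (should be 0)
  u_3 · u_1 = 0 (should be 0)
  u_3 · u_2 = 0 (should be 0)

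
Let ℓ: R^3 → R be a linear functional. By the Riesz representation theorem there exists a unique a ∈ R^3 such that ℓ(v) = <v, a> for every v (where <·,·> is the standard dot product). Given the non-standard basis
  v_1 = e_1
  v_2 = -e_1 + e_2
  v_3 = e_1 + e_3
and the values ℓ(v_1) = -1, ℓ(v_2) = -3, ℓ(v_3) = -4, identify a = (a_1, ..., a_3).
a = (-1, -4, -3)

Write a = (a_1, ..., a_3) in the standard basis. For each basis vector v_i, ℓ(v_i) = <v_i, a> is a linear equation in the a_j's. Collect the n equations into a matrix system V a = ℓ, where row i of V is v_i (expressed in the standard basis). Since V is invertible (lower-triangular with 1s on the diagonal, up to permutation), solve by back-substitution:
  V =
[[1, 0, 0],
 [-1, 1, 0],
 [1, 0, 1]]
  V a = (-1, -3, -4)
Solving gives a = (-1, -4, -3).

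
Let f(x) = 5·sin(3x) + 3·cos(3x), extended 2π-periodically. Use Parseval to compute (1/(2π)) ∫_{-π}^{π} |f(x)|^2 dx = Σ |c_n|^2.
Σ |c_n|^2 = 17

Expand |f|^2 and use orthogonality of {sin(nx), cos(mx)} on [-π, π]:
  ∫_{-π}^{π} sin(nx)^2 dx = π, ∫ cos(mx)^2 dx = π, and cross terms integrate to 0.
So ∫_{-π}^{π} f(x)^2 dx = 5^2 · π + 3^2 · π = (25 + 9)π.
Divide by 2π: (25 + 9)/2 = 17.
By Parseval, this equals Σ |c_n|^2.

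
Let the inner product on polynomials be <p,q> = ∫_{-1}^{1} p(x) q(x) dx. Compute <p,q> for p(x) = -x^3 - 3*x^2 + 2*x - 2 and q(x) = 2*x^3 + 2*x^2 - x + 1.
<p,q> = -384/35

Expand the product: p(x)·q(x) = -2*x^6 - 8*x^5 - x^4 + 2*x^3 - 9*x^2 + 4*x - 2.
∫_{-1}^{1} of each monomial x^k gives [2/(k+1) if k even, 0 if k odd]. Integrating term-by-term (or equivalently evaluating the antiderivative F(x) = -2*x^7/7 - 4*x^6/3 - x^5/5 + x^4/2 - 3*x^3 + 2*x^2 - 2*x at the endpoints):
  F(1) − F(−1) = -907/210 − (1397/210) = -384/35.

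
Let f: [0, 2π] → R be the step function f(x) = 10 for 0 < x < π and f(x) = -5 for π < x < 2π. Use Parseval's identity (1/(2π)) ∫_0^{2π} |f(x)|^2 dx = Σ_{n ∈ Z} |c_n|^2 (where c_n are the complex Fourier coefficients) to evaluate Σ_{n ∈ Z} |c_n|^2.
Σ |c_n|^2 = 125/2

Parseval equates the L^2 energy of f (normalised by 1/(2π)) with the ℓ^2 sum of its Fourier coefficients: (1/(2π)) ∫_0^{2π} |f|^2 = Σ |c_n|^2.
Compute the left side: (1/(2π)) [∫_0^π 10^2 dx + ∫_π^{2π} (-5)^2 dx] = (1/(2π)) · (100π + 25π) = (100 + 25)/2 = 125/2.
So Σ_{n ∈ Z} |c_n|^2 = 125/2.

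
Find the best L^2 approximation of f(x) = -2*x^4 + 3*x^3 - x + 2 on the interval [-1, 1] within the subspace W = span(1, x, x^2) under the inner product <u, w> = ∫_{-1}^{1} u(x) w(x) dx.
g(x) = -12*x^2/7 + 4*x/5 + 76/35

The best approximation g ∈ W is the orthogonal projection of f onto W. Writing g = a_0 + a_1 x + a_2 x^2, the coefficients solve the normal equations G · a = b where
  G_{ij} = <φ_i, φ_j> and b_i = <f, φ_i>, with φ_0 = 1, φ_1 = x, φ_2 = x^2.
G =
  [2, 0, 2/3]
  [0, 2/3, 0]
  [2/3, 0, 2/5],
b = (16/5, 8/15, 16/21).
Solving gives a_0 = 76/35, a_1 = 4/5, a_2 = -12/7, so
  g(x) = -12*x^2/7 + 4*x/5 + 76/35.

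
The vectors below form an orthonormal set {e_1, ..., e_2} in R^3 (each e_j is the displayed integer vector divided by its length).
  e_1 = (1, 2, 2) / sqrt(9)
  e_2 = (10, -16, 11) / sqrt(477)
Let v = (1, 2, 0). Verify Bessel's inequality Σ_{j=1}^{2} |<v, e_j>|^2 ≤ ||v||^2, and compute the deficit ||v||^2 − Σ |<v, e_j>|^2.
Σ |<v, e_j>|^2 = 201/53; ||v||^2 = 5; deficit = 64/53

Write each e_j = u_j / sqrt(<u_j, u_j>) where u_j is the displayed integer vector. Then <v, e_j> = <v, u_j> / sqrt(<u_j, u_j>), so |<v, e_j>|^2 = <v, u_j>^2 / <u_j, u_j>.
Coefficients: <v, e_1> = 5/sqrt(9), <v, e_2> = -22/sqrt(477).
Square and sum: Σ |<v, e_j>|^2 = 201/53.
Compute ||v||^2 = v·v = 5.
Deficit = 5 − 201/53 = 64/53 ≥ 0, confirming Bessel's inequality. (The deficit equals ||v − Σ <v,e_j> e_j||^2, the squared distance from v to span{e_j}.)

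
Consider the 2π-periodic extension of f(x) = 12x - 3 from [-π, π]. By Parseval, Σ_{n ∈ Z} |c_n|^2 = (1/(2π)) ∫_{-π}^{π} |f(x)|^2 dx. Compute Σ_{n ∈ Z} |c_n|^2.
Σ |c_n|^2 = 48π^2 + 9

Expand and integrate term by term over [-π, π]:
  ∫ (12x)^2 dx = 144·(2π^3/3); ∫ 2·12·(-3)·x dx = 0 (odd integrand); ∫ (-3)^2 dx = 9·2π.
So (1/(2π)) ∫_{-π}^{π} (12x - 3)^2 dx = 144π^2/3 + 9 = 48π^2 + 9.
Parseval ⇒ Σ |c_n|^2 = 48π^2 + 9.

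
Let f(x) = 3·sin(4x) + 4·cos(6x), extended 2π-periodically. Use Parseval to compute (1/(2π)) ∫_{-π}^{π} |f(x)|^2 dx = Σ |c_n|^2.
Σ |c_n|^2 = 25/2

Expand |f|^2 and use orthogonality of {sin(nx), cos(mx)} on [-π, π]:
  ∫_{-π}^{π} sin(nx)^2 dx = π, ∫ cos(mx)^2 dx = π, and cross terms integrate to 0.
So ∫_{-π}^{π} f(x)^2 dx = 3^2 · π + 4^2 · π = (9 + 16)π.
Divide by 2π: (9 + 16)/2 = 25/2.
By Parseval, this equals Σ |c_n|^2.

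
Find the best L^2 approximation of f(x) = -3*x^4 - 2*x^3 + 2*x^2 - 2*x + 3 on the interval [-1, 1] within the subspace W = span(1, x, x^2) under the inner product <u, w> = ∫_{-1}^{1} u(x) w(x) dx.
g(x) = -4*x^2/7 - 16*x/5 + 114/35

The best approximation g ∈ W is the orthogonal projection of f onto W. Writing g = a_0 + a_1 x + a_2 x^2, the coefficients solve the normal equations G · a = b where
  G_{ij} = <φ_i, φ_j> and b_i = <f, φ_i>, with φ_0 = 1, φ_1 = x, φ_2 = x^2.
G =
  [2, 0, 2/3]
  [0, 2/3, 0]
  [2/3, 0, 2/5],
b = (92/15, -32/15, 68/35).
Solving gives a_0 = 114/35, a_1 = -16/5, a_2 = -4/7, so
  g(x) = -4*x^2/7 - 16*x/5 + 114/35.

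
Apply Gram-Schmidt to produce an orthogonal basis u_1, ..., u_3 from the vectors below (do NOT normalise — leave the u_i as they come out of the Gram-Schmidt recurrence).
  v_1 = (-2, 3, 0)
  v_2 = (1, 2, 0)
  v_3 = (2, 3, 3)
Orthogonal basis:
  u_1 = (-2, 3, 0)
  u_2 = (21/13, 14/13, 0)
  u_3 = (0, 0, 3)

Apply the Gram-Schmidt recurrence
  u_1 = v_1
  u_i = v_i − Σ_{j<i} ((v_i · u_j) / (u_j · u_j)) · u_j.

Step by step this gives:
  u_1 = (-2, 3, 0)
  u_2 = (21/13, 14/13, 0)
  u_3 = (0, 0, 3)

Orthogonality check:
  u_2 · u_1 = 0 (should be 0)
  u_3 · u_1 = 0 (should be 0)
  u_3 · u_2 = 0 (should be 0)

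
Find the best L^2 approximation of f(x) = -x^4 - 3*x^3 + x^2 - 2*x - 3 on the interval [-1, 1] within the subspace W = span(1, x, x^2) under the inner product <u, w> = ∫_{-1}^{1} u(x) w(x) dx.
g(x) = x^2/7 - 19*x/5 - 102/35

The best approximation g ∈ W is the orthogonal projection of f onto W. Writing g = a_0 + a_1 x + a_2 x^2, the coefficients solve the normal equations G · a = b where
  G_{ij} = <φ_i, φ_j> and b_i = <f, φ_i>, with φ_0 = 1, φ_1 = x, φ_2 = x^2.
G =
  [2, 0, 2/3]
  [0, 2/3, 0]
  [2/3, 0, 2/5],
b = (-86/15, -38/15, -66/35).
Solving gives a_0 = -102/35, a_1 = -19/5, a_2 = 1/7, so
  g(x) = x^2/7 - 19*x/5 - 102/35.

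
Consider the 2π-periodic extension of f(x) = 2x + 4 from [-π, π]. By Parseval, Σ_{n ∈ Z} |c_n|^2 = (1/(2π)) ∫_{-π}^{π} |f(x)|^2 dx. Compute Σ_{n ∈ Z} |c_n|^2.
Σ |c_n|^2 = 4π^2/3 + 16

Expand and integrate term by term over [-π, π]:
  ∫ (2x)^2 dx = 4·(2π^3/3); ∫ 2·2·(4)·x dx = 0 (odd integrand); ∫ 4^2 dx = 16·2π.
So (1/(2π)) ∫_{-π}^{π} (2x + 4)^2 dx = 4π^2/3 + 16 = 4π^2/3 + 16.
Parseval ⇒ Σ |c_n|^2 = 4π^2/3 + 16.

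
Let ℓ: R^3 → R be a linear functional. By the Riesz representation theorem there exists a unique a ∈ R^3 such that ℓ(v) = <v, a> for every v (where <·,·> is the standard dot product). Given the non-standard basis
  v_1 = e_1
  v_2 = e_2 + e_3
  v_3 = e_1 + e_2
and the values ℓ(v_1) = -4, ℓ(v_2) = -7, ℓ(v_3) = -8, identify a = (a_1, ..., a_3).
a = (-4, -4, -3)

Write a = (a_1, ..., a_3) in the standard basis. For each basis vector v_i, ℓ(v_i) = <v_i, a> is a linear equation in the a_j's. Collect the n equations into a matrix system V a = ℓ, where row i of V is v_i (expressed in the standard basis). Since V is invertible (lower-triangular with 1s on the diagonal, up to permutation), solve by back-substitution:
  V =
[[1, 0, 0],
 [0, 1, 1],
 [1, 1, 0]]
  V a = (-4, -7, -8)
Solving gives a = (-4, -4, -3).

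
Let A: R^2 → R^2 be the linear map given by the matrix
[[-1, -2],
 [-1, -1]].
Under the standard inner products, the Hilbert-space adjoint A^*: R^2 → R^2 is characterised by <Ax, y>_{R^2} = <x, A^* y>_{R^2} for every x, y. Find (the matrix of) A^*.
A^* = A^T =
[[-1, -1],
 [-2, -1]]

For real matrices with standard dot products, the defining identity <Ax, y> = <x, A^* y> gives (Ax)^T y = x^T (A^*) y, i.e. x^T A^T y = x^T (A^*) y. Since this holds for all x, y, we must have A^* = A^T. Therefore
A^* =
[[-1, -1],
 [-2, -1]].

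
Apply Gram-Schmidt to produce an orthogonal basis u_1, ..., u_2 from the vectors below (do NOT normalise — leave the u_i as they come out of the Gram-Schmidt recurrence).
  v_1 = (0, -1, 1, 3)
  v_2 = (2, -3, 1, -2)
Orthogonal basis:
  u_1 = (0, -1, 1, 3)
  u_2 = (2, -35/11, 13/11, -16/11)

Apply the Gram-Schmidt recurrence
  u_1 = v_1
  u_i = v_i − Σ_{j<i} ((v_i · u_j) / (u_j · u_j)) · u_j.

Step by step this gives:
  u_1 = (0, -1, 1, 3)
  u_2 = (2, -35/11, 13/11, -16/11)

Orthogonality check:
  u_2 · u_1 = 0 (should be 0)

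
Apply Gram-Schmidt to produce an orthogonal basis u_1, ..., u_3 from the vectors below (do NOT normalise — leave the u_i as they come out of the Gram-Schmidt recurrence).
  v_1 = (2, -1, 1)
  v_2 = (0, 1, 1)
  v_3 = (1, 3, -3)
Orthogonal basis:
  u_1 = (2, -1, 1)
  u_2 = (0, 1, 1)
  u_3 = (7/3, 7/3, -7/3)

Apply the Gram-Schmidt recurrence
  u_1 = v_1
  u_i = v_i − Σ_{j<i} ((v_i · u_j) / (u_j · u_j)) · u_j.

Step by step this gives:
  u_1 = (2, -1, 1)
  u_2 = (0, 1, 1)
  u_3 = (7/3, 7/3, -7/3)

Orthogonality check:
  u_2 · u_1 = 0 (should be 0)
  u_3 · u_1 = 0 (should be 0)
  u_3 · u_2 = 0 (should be 0)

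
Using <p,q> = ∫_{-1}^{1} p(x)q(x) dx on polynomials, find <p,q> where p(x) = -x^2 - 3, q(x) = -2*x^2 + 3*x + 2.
<p,q> = -128/15

Expand the product: p(x)·q(x) = 2*x^4 - 3*x^3 + 4*x^2 - 9*x - 6.
∫_{-1}^{1} of each monomial x^k gives [2/(k+1) if k even, 0 if k odd]. Integrating term-by-term (or equivalently evaluating the antiderivative F(x) = 2*x^5/5 - 3*x^4/4 + 4*x^3/3 - 9*x^2/2 - 6*x at the endpoints):
  F(1) − F(−1) = -571/60 − (-59/60) = -128/15.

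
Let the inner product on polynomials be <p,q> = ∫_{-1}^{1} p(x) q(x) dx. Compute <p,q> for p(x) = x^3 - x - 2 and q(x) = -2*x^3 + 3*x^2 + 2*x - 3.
<p,q> = 808/105

Expand the product: p(x)·q(x) = -2*x^6 + 3*x^5 + 4*x^4 - 2*x^3 - 8*x^2 - x + 6.
∫_{-1}^{1} of each monomial x^k gives [2/(k+1) if k even, 0 if k odd]. Integrating term-by-term (or equivalently evaluating the antiderivative F(x) = -2*x^7/7 + x^6/2 + 4*x^5/5 - x^4/2 - 8*x^3/3 - x^2/2 + 6*x at the endpoints):
  F(1) − F(−1) = 703/210 − (-913/210) = 808/105.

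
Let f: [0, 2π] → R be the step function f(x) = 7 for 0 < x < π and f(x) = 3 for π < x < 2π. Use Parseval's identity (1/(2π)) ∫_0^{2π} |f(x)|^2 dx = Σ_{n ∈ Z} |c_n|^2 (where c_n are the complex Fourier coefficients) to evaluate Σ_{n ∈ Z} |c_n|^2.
Σ |c_n|^2 = 29

Parseval equates the L^2 energy of f (normalised by 1/(2π)) with the ℓ^2 sum of its Fourier coefficients: (1/(2π)) ∫_0^{2π} |f|^2 = Σ |c_n|^2.
Compute the left side: (1/(2π)) [∫_0^π 7^2 dx + ∫_π^{2π} 3^2 dx] = (1/(2π)) · (49π + 9π) = (49 + 9)/2 = 29.
So Σ_{n ∈ Z} |c_n|^2 = 29.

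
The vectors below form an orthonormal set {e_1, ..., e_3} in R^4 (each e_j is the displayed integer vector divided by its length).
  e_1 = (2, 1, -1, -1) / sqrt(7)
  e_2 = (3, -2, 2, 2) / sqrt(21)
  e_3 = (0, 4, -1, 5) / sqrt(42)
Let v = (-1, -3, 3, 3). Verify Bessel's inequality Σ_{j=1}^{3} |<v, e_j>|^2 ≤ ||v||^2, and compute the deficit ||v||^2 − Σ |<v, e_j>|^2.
Σ |<v, e_j>|^2 = 28; ||v||^2 = 28; deficit = 0

Write each e_j = u_j / sqrt(<u_j, u_j>) where u_j is the displayed integer vector. Then <v, e_j> = <v, u_j> / sqrt(<u_j, u_j>), so |<v, e_j>|^2 = <v, u_j>^2 / <u_j, u_j>.
Coefficients: <v, e_1> = -11/sqrt(7), <v, e_2> = 15/sqrt(21), <v, e_3> = 0/sqrt(42).
Square and sum: Σ |<v, e_j>|^2 = 28.
Compute ||v||^2 = v·v = 28.
Deficit = 28 − 28 = 0 ≥ 0, confirming Bessel's inequality. (The deficit equals ||v − Σ <v,e_j> e_j||^2, the squared distance from v to span{e_j}.)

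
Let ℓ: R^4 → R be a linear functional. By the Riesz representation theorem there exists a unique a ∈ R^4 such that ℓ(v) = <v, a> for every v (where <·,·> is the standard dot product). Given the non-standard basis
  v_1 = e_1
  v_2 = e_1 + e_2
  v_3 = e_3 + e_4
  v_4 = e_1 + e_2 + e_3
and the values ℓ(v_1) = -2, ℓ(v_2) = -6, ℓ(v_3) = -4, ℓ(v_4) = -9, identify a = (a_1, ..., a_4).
a = (-2, -4, -3, -1)

Write a = (a_1, ..., a_4) in the standard basis. For each basis vector v_i, ℓ(v_i) = <v_i, a> is a linear equation in the a_j's. Collect the n equations into a matrix system V a = ℓ, where row i of V is v_i (expressed in the standard basis). Since V is invertible (lower-triangular with 1s on the diagonal, up to permutation), solve by back-substitution:
  V =
[[1, 0, 0, 0],
 [1, 1, 0, 0],
 [0, 0, 1, 1],
 [1, 1, 1, 0]]
  V a = (-2, -6, -4, -9)
Solving gives a = (-2, -4, -3, -1).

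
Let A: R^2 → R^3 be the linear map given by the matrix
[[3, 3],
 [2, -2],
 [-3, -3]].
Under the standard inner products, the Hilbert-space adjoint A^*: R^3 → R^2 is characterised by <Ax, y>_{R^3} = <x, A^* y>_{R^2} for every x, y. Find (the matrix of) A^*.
A^* = A^T =
[[3, 2, -3],
 [3, -2, -3]]

For real matrices with standard dot products, the defining identity <Ax, y> = <x, A^* y> gives (Ax)^T y = x^T (A^*) y, i.e. x^T A^T y = x^T (A^*) y. Since this holds for all x, y, we must have A^* = A^T. Therefore
A^* =
[[3, 2, -3],
 [3, -2, -3]].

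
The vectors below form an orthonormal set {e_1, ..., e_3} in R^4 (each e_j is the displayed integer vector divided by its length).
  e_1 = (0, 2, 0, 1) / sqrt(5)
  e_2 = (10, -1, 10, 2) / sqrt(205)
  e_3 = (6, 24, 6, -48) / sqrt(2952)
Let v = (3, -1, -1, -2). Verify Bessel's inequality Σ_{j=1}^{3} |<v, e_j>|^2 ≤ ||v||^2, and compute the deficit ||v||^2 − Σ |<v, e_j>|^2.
Σ |<v, e_j>|^2 = 7; ||v||^2 = 15; deficit = 8

Write each e_j = u_j / sqrt(<u_j, u_j>) where u_j is the displayed integer vector. Then <v, e_j> = <v, u_j> / sqrt(<u_j, u_j>), so |<v, e_j>|^2 = <v, u_j>^2 / <u_j, u_j>.
Coefficients: <v, e_1> = -4/sqrt(5), <v, e_2> = 17/sqrt(205), <v, e_3> = 84/sqrt(2952).
Square and sum: Σ |<v, e_j>|^2 = 7.
Compute ||v||^2 = v·v = 15.
Deficit = 15 − 7 = 8 ≥ 0, confirming Bessel's inequality. (The deficit equals ||v − Σ <v,e_j> e_j||^2, the squared distance from v to span{e_j}.)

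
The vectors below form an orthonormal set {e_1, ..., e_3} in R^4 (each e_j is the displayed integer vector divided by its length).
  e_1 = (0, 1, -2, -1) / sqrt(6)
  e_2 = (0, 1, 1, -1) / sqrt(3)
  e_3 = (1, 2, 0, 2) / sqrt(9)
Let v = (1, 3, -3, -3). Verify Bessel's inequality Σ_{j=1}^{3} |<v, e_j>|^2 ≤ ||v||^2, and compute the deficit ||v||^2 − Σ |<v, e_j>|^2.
Σ |<v, e_j>|^2 = 244/9; ||v||^2 = 28; deficit = 8/9

Write each e_j = u_j / sqrt(<u_j, u_j>) where u_j is the displayed integer vector. Then <v, e_j> = <v, u_j> / sqrt(<u_j, u_j>), so |<v, e_j>|^2 = <v, u_j>^2 / <u_j, u_j>.
Coefficients: <v, e_1> = 12/sqrt(6), <v, e_2> = 3/sqrt(3), <v, e_3> = 1/sqrt(9).
Square and sum: Σ |<v, e_j>|^2 = 244/9.
Compute ||v||^2 = v·v = 28.
Deficit = 28 − 244/9 = 8/9 ≥ 0, confirming Bessel's inequality. (The deficit equals ||v − Σ <v,e_j> e_j||^2, the squared distance from v to span{e_j}.)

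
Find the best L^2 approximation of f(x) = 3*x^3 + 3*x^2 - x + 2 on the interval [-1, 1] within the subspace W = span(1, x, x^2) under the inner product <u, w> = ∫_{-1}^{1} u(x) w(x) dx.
g(x) = 3*x^2 + 4*x/5 + 2

The best approximation g ∈ W is the orthogonal projection of f onto W. Writing g = a_0 + a_1 x + a_2 x^2, the coefficients solve the normal equations G · a = b where
  G_{ij} = <φ_i, φ_j> and b_i = <f, φ_i>, with φ_0 = 1, φ_1 = x, φ_2 = x^2.
G =
  [2, 0, 2/3]
  [0, 2/3, 0]
  [2/3, 0, 2/5],
b = (6, 8/15, 38/15).
Solving gives a_0 = 2, a_1 = 4/5, a_2 = 3, so
  g(x) = 3*x^2 + 4*x/5 + 2.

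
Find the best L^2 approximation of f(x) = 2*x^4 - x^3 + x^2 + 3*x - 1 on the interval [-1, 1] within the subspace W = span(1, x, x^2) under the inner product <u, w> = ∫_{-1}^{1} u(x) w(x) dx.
g(x) = 19*x^2/7 + 12*x/5 - 41/35

The best approximation g ∈ W is the orthogonal projection of f onto W. Writing g = a_0 + a_1 x + a_2 x^2, the coefficients solve the normal equations G · a = b where
  G_{ij} = <φ_i, φ_j> and b_i = <f, φ_i>, with φ_0 = 1, φ_1 = x, φ_2 = x^2.
G =
  [2, 0, 2/3]
  [0, 2/3, 0]
  [2/3, 0, 2/5],
b = (-8/15, 8/5, 32/105).
Solving gives a_0 = -41/35, a_1 = 12/5, a_2 = 19/7, so
  g(x) = 19*x^2/7 + 12*x/5 - 41/35.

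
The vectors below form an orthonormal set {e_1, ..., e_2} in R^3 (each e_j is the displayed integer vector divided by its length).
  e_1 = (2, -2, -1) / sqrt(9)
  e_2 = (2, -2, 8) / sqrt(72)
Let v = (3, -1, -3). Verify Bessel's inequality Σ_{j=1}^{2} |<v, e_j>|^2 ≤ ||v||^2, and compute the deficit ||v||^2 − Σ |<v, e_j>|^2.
Σ |<v, e_j>|^2 = 17; ||v||^2 = 19; deficit = 2

Write each e_j = u_j / sqrt(<u_j, u_j>) where u_j is the displayed integer vector. Then <v, e_j> = <v, u_j> / sqrt(<u_j, u_j>), so |<v, e_j>|^2 = <v, u_j>^2 / <u_j, u_j>.
Coefficients: <v, e_1> = 11/sqrt(9), <v, e_2> = -16/sqrt(72).
Square and sum: Σ |<v, e_j>|^2 = 17.
Compute ||v||^2 = v·v = 19.
Deficit = 19 − 17 = 2 ≥ 0, confirming Bessel's inequality. (The deficit equals ||v − Σ <v,e_j> e_j||^2, the squared distance from v to span{e_j}.)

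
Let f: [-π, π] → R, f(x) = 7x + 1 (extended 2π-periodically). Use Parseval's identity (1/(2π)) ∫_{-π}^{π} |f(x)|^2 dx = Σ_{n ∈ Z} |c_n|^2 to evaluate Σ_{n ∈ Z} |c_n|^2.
Σ |c_n|^2 = 49π^2/3 + 1

Expand and integrate term by term over [-π, π]:
  ∫ (7x)^2 dx = 49·(2π^3/3); ∫ 2·7·(1)·x dx = 0 (odd integrand); ∫ 1^2 dx = 1·2π.
So (1/(2π)) ∫_{-π}^{π} (7x + 1)^2 dx = 49π^2/3 + 1 = 49π^2/3 + 1.
Parseval ⇒ Σ |c_n|^2 = 49π^2/3 + 1.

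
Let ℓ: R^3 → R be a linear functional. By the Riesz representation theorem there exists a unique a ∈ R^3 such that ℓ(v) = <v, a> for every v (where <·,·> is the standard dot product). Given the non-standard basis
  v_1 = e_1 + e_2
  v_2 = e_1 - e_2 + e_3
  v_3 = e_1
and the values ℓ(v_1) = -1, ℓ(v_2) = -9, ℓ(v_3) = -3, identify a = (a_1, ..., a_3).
a = (-3, 2, -4)

Write a = (a_1, ..., a_3) in the standard basis. For each basis vector v_i, ℓ(v_i) = <v_i, a> is a linear equation in the a_j's. Collect the n equations into a matrix system V a = ℓ, where row i of V is v_i (expressed in the standard basis). Since V is invertible (lower-triangular with 1s on the diagonal, up to permutation), solve by back-substitution:
  V =
[[1, 1, 0],
 [1, -1, 1],
 [1, 0, 0]]
  V a = (-1, -9, -3)
Solving gives a = (-3, 2, -4).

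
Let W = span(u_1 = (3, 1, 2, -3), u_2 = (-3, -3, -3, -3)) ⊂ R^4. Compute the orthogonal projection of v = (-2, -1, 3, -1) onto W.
proj_W(v) = (4/83, -18/83, -7/83, -62/83)

Set up U = [u_1 | ... | u_2] ∈ R^(4×2). The projector onto W = col(U) is P = U (U^T U)^(-1) U^T.
Compute U^T U =
  [23, -9]
  [-9, 36],
and U^T v = (2, 3).
Solve U^T U · c = U^T v for the coefficients: c = (11/83, 29/249). The projection is proj_W(v) = U c.
Check: (v - proj_W(v)) · u_1 = 0  (should be 0).
Check: (v - proj_W(v)) · u_2 = 0  (should be 0).
Result: proj_W(v) = (4/83, -18/83, -7/83, -62/83).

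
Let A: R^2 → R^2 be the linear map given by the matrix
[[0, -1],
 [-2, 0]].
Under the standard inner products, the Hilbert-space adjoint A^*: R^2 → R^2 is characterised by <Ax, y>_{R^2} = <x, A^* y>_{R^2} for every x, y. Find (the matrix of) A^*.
A^* = A^T =
[[0, -2],
 [-1, 0]]

For real matrices with standard dot products, the defining identity <Ax, y> = <x, A^* y> gives (Ax)^T y = x^T (A^*) y, i.e. x^T A^T y = x^T (A^*) y. Since this holds for all x, y, we must have A^* = A^T. Therefore
A^* =
[[0, -2],
 [-1, 0]].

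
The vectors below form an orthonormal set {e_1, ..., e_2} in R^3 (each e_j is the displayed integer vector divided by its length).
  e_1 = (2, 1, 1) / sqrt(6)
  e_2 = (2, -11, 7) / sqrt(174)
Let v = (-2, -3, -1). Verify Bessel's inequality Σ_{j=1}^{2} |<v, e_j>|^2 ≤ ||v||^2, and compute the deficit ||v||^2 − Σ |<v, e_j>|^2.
Σ |<v, e_j>|^2 = 390/29; ||v||^2 = 14; deficit = 16/29

Write each e_j = u_j / sqrt(<u_j, u_j>) where u_j is the displayed integer vector. Then <v, e_j> = <v, u_j> / sqrt(<u_j, u_j>), so |<v, e_j>|^2 = <v, u_j>^2 / <u_j, u_j>.
Coefficients: <v, e_1> = -8/sqrt(6), <v, e_2> = 22/sqrt(174).
Square and sum: Σ |<v, e_j>|^2 = 390/29.
Compute ||v||^2 = v·v = 14.
Deficit = 14 − 390/29 = 16/29 ≥ 0, confirming Bessel's inequality. (The deficit equals ||v − Σ <v,e_j> e_j||^2, the squared distance from v to span{e_j}.)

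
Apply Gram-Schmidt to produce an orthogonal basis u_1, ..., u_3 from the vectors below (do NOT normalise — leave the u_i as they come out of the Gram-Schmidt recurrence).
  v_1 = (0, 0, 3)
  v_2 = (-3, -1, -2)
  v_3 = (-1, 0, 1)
Orthogonal basis:
  u_1 = (0, 0, 3)
  u_2 = (-3, -1, 0)
  u_3 = (-1/10, 3/10, 0)

Apply the Gram-Schmidt recurrence
  u_1 = v_1
  u_i = v_i − Σ_{j<i} ((v_i · u_j) / (u_j · u_j)) · u_j.

Step by step this gives:
  u_1 = (0, 0, 3)
  u_2 = (-3, -1, 0)
  u_3 = (-1/10, 3/10, 0)

Orthogonality check:
  u_2 · u_1 = 0 (should be 0)
  u_3 · u_1 = 0 (should be 0)
  u_3 · u_2 = 0 (should be 0)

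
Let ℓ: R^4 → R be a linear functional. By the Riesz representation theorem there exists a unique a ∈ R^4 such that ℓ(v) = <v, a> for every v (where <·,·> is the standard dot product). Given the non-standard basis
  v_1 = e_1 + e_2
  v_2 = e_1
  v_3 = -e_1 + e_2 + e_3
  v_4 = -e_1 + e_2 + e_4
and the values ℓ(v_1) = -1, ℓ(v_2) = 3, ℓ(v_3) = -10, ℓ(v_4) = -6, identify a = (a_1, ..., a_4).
a = (3, -4, -3, 1)

Write a = (a_1, ..., a_4) in the standard basis. For each basis vector v_i, ℓ(v_i) = <v_i, a> is a linear equation in the a_j's. Collect the n equations into a matrix system V a = ℓ, where row i of V is v_i (expressed in the standard basis). Since V is invertible (lower-triangular with 1s on the diagonal, up to permutation), solve by back-substitution:
  V =
[[1, 1, 0, 0],
 [1, 0, 0, 0],
 [-1, 1, 1, 0],
 [-1, 1, 0, 1]]
  V a = (-1, 3, -10, -6)
Solving gives a = (3, -4, -3, 1).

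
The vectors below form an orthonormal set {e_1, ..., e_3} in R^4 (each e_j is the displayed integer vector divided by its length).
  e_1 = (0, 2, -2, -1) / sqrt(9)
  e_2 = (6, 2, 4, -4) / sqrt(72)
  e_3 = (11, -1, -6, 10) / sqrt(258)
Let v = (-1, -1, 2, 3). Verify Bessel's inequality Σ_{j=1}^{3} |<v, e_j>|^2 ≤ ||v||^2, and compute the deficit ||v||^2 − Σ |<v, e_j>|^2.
Σ |<v, e_j>|^2 = 1451/129; ||v||^2 = 15; deficit = 484/129

Write each e_j = u_j / sqrt(<u_j, u_j>) where u_j is the displayed integer vector. Then <v, e_j> = <v, u_j> / sqrt(<u_j, u_j>), so |<v, e_j>|^2 = <v, u_j>^2 / <u_j, u_j>.
Coefficients: <v, e_1> = -9/sqrt(9), <v, e_2> = -12/sqrt(72), <v, e_3> = 8/sqrt(258).
Square and sum: Σ |<v, e_j>|^2 = 1451/129.
Compute ||v||^2 = v·v = 15.
Deficit = 15 − 1451/129 = 484/129 ≥ 0, confirming Bessel's inequality. (The deficit equals ||v − Σ <v,e_j> e_j||^2, the squared distance from v to span{e_j}.)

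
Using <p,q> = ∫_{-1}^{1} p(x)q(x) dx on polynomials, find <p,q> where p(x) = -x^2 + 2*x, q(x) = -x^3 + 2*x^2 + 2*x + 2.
<p,q> = -4/15

Expand the product: p(x)·q(x) = x^5 - 4*x^4 + 2*x^3 + 2*x^2 + 4*x.
∫_{-1}^{1} of each monomial x^k gives [2/(k+1) if k even, 0 if k odd]. Integrating term-by-term (or equivalently evaluating the antiderivative F(x) = x^6/6 - 4*x^5/5 + x^4/2 + 2*x^3/3 + 2*x^2 at the endpoints):
  F(1) − F(−1) = 38/15 − (14/5) = -4/15.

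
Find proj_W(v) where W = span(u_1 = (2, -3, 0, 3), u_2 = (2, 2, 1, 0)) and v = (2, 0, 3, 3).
proj_W(v) = (311/97, -33/194, 90/97, 393/194)

Set up U = [u_1 | ... | u_2] ∈ R^(4×2). The projector onto W = col(U) is P = U (U^T U)^(-1) U^T.
Compute U^T U =
  [22, -2]
  [-2, 9],
and U^T v = (13, 7).
Solve U^T U · c = U^T v for the coefficients: c = (131/194, 90/97). The projection is proj_W(v) = U c.
Check: (v - proj_W(v)) · u_1 = 0  (should be 0).
Check: (v - proj_W(v)) · u_2 = 0  (should be 0).
Result: proj_W(v) = (311/97, -33/194, 90/97, 393/194).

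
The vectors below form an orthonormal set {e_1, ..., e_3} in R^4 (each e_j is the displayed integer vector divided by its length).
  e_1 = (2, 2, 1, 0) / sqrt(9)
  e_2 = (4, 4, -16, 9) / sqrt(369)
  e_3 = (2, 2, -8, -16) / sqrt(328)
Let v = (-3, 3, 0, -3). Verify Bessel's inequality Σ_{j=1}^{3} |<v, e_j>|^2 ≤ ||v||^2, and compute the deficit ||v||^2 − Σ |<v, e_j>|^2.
Σ |<v, e_j>|^2 = 9; ||v||^2 = 27; deficit = 18

Write each e_j = u_j / sqrt(<u_j, u_j>) where u_j is the displayed integer vector. Then <v, e_j> = <v, u_j> / sqrt(<u_j, u_j>), so |<v, e_j>|^2 = <v, u_j>^2 / <u_j, u_j>.
Coefficients: <v, e_1> = 0/sqrt(9), <v, e_2> = -27/sqrt(369), <v, e_3> = 48/sqrt(328).
Square and sum: Σ |<v, e_j>|^2 = 9.
Compute ||v||^2 = v·v = 27.
Deficit = 27 − 9 = 18 ≥ 0, confirming Bessel's inequality. (The deficit equals ||v − Σ <v,e_j> e_j||^2, the squared distance from v to span{e_j}.)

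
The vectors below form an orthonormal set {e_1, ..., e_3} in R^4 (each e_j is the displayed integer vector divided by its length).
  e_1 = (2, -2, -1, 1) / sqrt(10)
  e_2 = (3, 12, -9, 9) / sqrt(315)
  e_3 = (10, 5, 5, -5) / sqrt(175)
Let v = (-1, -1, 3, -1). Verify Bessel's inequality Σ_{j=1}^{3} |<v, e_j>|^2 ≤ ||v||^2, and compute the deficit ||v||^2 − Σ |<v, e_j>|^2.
Σ |<v, e_j>|^2 = 10; ||v||^2 = 12; deficit = 2

Write each e_j = u_j / sqrt(<u_j, u_j>) where u_j is the displayed integer vector. Then <v, e_j> = <v, u_j> / sqrt(<u_j, u_j>), so |<v, e_j>|^2 = <v, u_j>^2 / <u_j, u_j>.
Coefficients: <v, e_1> = -4/sqrt(10), <v, e_2> = -51/sqrt(315), <v, e_3> = 5/sqrt(175).
Square and sum: Σ |<v, e_j>|^2 = 10.
Compute ||v||^2 = v·v = 12.
Deficit = 12 − 10 = 2 ≥ 0, confirming Bessel's inequality. (The deficit equals ||v − Σ <v,e_j> e_j||^2, the squared distance from v to span{e_j}.)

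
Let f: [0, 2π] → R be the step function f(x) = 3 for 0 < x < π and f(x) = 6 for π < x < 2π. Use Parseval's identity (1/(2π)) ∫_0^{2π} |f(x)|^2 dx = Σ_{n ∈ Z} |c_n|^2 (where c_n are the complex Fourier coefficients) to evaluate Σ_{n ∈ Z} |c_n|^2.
Σ |c_n|^2 = 45/2

Parseval equates the L^2 energy of f (normalised by 1/(2π)) with the ℓ^2 sum of its Fourier coefficients: (1/(2π)) ∫_0^{2π} |f|^2 = Σ |c_n|^2.
Compute the left side: (1/(2π)) [∫_0^π 3^2 dx + ∫_π^{2π} 6^2 dx] = (1/(2π)) · (9π + 36π) = (9 + 36)/2 = 45/2.
So Σ_{n ∈ Z} |c_n|^2 = 45/2.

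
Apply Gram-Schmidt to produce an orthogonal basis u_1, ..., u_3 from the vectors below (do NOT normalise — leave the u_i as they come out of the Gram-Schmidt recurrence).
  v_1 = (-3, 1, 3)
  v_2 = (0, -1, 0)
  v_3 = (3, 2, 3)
Orthogonal basis:
  u_1 = (-3, 1, 3)
  u_2 = (-3/19, -18/19, 3/19)
  u_3 = (3, 0, 3)

Apply the Gram-Schmidt recurrence
  u_1 = v_1
  u_i = v_i − Σ_{j<i} ((v_i · u_j) / (u_j · u_j)) · u_j.

Step by step this gives:
  u_1 = (-3, 1, 3)
  u_2 = (-3/19, -18/19, 3/19)
  u_3 = (3, 0, 3)

Orthogonality check:
  u_2 · u_1 = 0 (should be 0)
  u_3 · u_1 = 0 (should be 0)
  u_3 · u_2 = 0 (should be 0)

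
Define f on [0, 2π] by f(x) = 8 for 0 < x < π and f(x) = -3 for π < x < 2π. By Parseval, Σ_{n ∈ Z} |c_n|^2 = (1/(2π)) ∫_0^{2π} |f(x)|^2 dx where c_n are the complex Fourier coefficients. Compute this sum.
Σ |c_n|^2 = 73/2

Parseval equates the L^2 energy of f (normalised by 1/(2π)) with the ℓ^2 sum of its Fourier coefficients: (1/(2π)) ∫_0^{2π} |f|^2 = Σ |c_n|^2.
Compute the left side: (1/(2π)) [∫_0^π 8^2 dx + ∫_π^{2π} (-3)^2 dx] = (1/(2π)) · (64π + 9π) = (64 + 9)/2 = 73/2.
So Σ_{n ∈ Z} |c_n|^2 = 73/2.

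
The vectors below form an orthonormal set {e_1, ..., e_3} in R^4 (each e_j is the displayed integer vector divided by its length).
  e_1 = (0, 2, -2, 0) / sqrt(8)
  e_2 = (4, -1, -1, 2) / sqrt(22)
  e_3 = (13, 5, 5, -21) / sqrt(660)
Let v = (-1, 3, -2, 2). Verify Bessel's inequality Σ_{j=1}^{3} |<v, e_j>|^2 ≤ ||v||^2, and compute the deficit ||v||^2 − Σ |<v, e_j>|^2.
Σ |<v, e_j>|^2 = 49/3; ||v||^2 = 18; deficit = 5/3

Write each e_j = u_j / sqrt(<u_j, u_j>) where u_j is the displayed integer vector. Then <v, e_j> = <v, u_j> / sqrt(<u_j, u_j>), so |<v, e_j>|^2 = <v, u_j>^2 / <u_j, u_j>.
Coefficients: <v, e_1> = 10/sqrt(8), <v, e_2> = -1/sqrt(22), <v, e_3> = -50/sqrt(660).
Square and sum: Σ |<v, e_j>|^2 = 49/3.
Compute ||v||^2 = v·v = 18.
Deficit = 18 − 49/3 = 5/3 ≥ 0, confirming Bessel's inequality. (The deficit equals ||v − Σ <v,e_j> e_j||^2, the squared distance from v to span{e_j}.)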